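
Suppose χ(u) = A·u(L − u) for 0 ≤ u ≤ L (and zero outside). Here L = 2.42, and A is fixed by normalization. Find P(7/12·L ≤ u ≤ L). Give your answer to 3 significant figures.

P = ∫_{7/12·L}^{L} |χ(u)|² du.
Since A² = 1/(L^5/30), this is the region integral divided by the full normalization integral.
Substituting t = u/L, A² and the length scale cancel in the ratio: P = ∫_{7/12}^{1} t^2·(1 - t)^2 dt / ∫_{0}^{1} t^2·(1 - t)^2 dt.
Using ∫ t^2·(1 - t)^2 dt = t^3·(6·t^2 - 15·t + 10)/30, the numerator is ≈ 0.011554 and the denominator is 1/30.
The result is P = 0.3466.

P ≈ 0.347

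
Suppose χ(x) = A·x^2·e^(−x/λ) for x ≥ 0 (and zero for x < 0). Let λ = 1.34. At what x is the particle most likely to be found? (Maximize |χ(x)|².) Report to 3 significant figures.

x ≈ 2.68

Differentiate |χ(x)|² with respect to x and set to zero.
This gives x = 2·λ.
With λ = 1.34, the most probable position is 2.680.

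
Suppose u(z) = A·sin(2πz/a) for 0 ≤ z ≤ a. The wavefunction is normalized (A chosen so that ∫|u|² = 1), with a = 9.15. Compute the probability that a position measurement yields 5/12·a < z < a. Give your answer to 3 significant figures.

The probability is P = ∫ |u|² dz over [5/12·a, a].
With A² fixed by ∫|u|² = 1, i.e. A² = (a/2)^(−1), substitute and integrate.
Substituting t = z/a, A² and the length scale cancel in the ratio: P = ∫_{5/12}^{1} sin(2·π·t)^2 dt / ∫_{0}^{1} sin(2·π·t)^2 dt.
An antiderivative of sin(2·π·t)^2 is t/2 - sin(4·π·t)/(8·π); evaluating from 5/12 to 1 gives -√(3)/(16·π) + 7/24, while the full integral is 1/2.
Evaluating gives P = -√(3)/(8·π) + 7/12.

P ≈ 0.514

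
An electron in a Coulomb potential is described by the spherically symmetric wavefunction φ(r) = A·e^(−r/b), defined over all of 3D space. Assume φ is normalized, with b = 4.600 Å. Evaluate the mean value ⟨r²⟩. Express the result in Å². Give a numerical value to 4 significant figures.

⟨r^2⟩ ≈ 63.48 Å^2

⟨r²⟩ = ∫ r^2 |φ|² 4πr² dr over the full domain.
Evaluating both integrals, ⟨r²⟩ = 3·b^2.
Putting b = 4.600 gives 63.480.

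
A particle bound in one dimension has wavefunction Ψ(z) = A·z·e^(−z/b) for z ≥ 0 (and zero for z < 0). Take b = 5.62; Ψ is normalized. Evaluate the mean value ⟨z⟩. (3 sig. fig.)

By definition ⟨z⟩ = ∫ z |Ψ(z)|² dz.
The ratio of the moment integral to the normalization integral gives ⟨z⟩ = 3·b/2.
With b = 5.62, ⟨z⟩ = 8.430.

⟨z⟩ ≈ 8.43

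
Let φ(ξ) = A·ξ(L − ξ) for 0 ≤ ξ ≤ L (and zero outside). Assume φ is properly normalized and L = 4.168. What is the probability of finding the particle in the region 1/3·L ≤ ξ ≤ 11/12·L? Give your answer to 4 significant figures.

P ≈ 0.7850

|φ|² is the probability density, so P = ∫_{1/3·L}^{11/12·L} |φ|² dξ.
With A² fixed by ∫|φ|² = 1, i.e. A² = (L^5/30)^(−1), substitute and integrate.
Let u = ξ/L; then A² and the length scale cancel, so P = ∫_{1/3}^{11/12} u^2·(1 - u)^2 du ÷ ∫_{0}^{1} u^2·(1 - u)^2 du.
An antiderivative of u^2·(1 - u)^2 is u^3·(6·u^2 - 15·u + 10)/30; evaluating from 1/3 to 11/12 gives ≈ 0.0261679, while the full integral is 1/30.
Evaluating gives P = 0.78504.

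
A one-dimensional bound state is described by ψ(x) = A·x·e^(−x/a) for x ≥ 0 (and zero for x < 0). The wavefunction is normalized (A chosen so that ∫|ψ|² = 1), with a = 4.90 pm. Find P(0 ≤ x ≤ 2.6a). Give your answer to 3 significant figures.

P ≈ 0.891

The probability is P = ∫ |ψ|² dx over [0, 2.6a].
The normalization integral ∫|ψ|²dx over the whole domain equals a^3/4·A², and A² cancels in the ratio.
In terms of u = x/a (A² and the length scale cancel between numerator and denominator), P = [∫_{0}^{2.6} u^2·e^(-2·u) du] / [∫_{0}^{∞} u^2·e^(-2·u) du].
Using ∫ u^2·e^(-2·u) du = -(2·u^2 + 2·u + 1)·e^(-2·u)/4, the numerator is 1/4 - 493·e^(-26/5)/100 and the denominator is 1/4.
Taking the ratio, P = 0.8912.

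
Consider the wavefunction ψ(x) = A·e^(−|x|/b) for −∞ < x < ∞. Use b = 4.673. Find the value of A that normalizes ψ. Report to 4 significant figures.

A ≈ 0.4626

Require ∫ |ψ|² dx = 1 over the whole domain.
Recall ∫₀^∞ x^m e^(−x/β) dx = m!·β^(m+1), carrying out the integral gives A² · b.
So A² = (b)^(−1).
Plugging in b = 4.673 yields A = 0.46260.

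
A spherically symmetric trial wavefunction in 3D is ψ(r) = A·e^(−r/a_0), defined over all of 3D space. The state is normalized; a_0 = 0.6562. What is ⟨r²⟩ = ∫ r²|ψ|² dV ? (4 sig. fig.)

By definition ⟨r²⟩ = ∫ r^2 |ψ(r)|² 4πr² dr.
Evaluating both integrals, ⟨r²⟩ = 3·a_0^2.
With a_0 = 0.6562, ⟨r^2⟩ = 1.2918.

⟨r^2⟩ ≈ 1.292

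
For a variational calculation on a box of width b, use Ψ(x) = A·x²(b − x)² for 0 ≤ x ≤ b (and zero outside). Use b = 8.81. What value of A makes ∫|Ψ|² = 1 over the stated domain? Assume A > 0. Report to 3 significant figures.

A ≈ 0.00140

Normalization requires ∫|Ψ|² dx = 1, integrated from 0 to b.
Expanding the polynomial and integrating term by term, the integral (without the A² prefactor) comes out to b^9/630.
So A² = (b^9/630)^(−1).
Substituting b = 8.81 gives A² = 0.000001970, so A = 0.001404.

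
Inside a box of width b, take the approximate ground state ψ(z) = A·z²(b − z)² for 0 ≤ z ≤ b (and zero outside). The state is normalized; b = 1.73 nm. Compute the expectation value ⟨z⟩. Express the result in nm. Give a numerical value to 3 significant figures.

By definition ⟨z⟩ = ∫ z |ψ(z)|² dz.
Expanding the polynomial and integrating term by term, since the A² factors cancel between numerator and denominator, ⟨z⟩ = b/2.
With b = 1.73, ⟨z⟩ = 0.8650.

⟨z⟩ ≈ 0.865 nm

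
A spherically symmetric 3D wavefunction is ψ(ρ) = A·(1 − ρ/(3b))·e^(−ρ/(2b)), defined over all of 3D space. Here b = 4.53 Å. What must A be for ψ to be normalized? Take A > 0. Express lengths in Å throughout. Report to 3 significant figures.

A ≈ 0.0358 Å^(-3/2)

Require ∫ |ψ|² 4πρ² dρ = 1 over the whole domain.
(Spherical symmetry: dV = 4πρ² dρ.)
Recall ∫₀^∞ ρ^m e^(−ρ/β) dρ = m!·β^(m+1), ∫|ψ|² 4πρ² dρ = A²·(8·π·b^3/3).
Setting this equal to 1 gives A² = 1/(8·π·b^3/3).
With b = 4.53: A² = 0.001284 and A = 0.03583.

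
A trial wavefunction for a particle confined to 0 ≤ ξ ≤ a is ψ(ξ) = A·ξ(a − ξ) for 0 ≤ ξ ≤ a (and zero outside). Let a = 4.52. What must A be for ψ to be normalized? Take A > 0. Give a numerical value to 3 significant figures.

A ≈ 0.126

Require ∫ |ψ|² dξ = 1 over the whole domain.
Carrying out the integral gives A² · a^5/30.
So A² = (a^5/30)^(−1).
With a = 4.52: A² = 0.01590 and A = 0.1261.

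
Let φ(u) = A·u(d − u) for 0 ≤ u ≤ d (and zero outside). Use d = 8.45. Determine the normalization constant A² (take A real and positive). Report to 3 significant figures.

A^2 ≈ 0.000696

The normalization condition is ∫|φ|² du = 1 from 0 to d.
Expanding the polynomial and integrating term by term, the integral (without the A² prefactor) comes out to d^5/30.
With d = 8.45: A² = 0.0006964 and A = 0.02639.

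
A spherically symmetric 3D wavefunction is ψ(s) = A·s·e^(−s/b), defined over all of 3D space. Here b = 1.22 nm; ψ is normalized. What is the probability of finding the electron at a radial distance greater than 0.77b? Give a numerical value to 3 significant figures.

Integrate the radial probability density 4πs²|ψ|² over s > 0.77b.
A² is fixed by ∫₀^∞ 4πs²|ψ|² ds = 1, i.e. A² = (3·π·b^5)^(−1).
Let u = s/b; then A², 4π and the length scale all cancel, so P = ∫_{0.77}^{∞} u^4·e^(-2·u) du ÷ ∫_{0}^{∞} u^4·e^(-2·u) du.
Using ∫ u^4·e^(-2·u) du = -(u^4/2 + u^3 + 3·u^2/2 + 3·u/2 + 3/4)·e^(-2·u), the numerator is ≈ 0.73461 and the denominator is 3/4.
This evaluates to P = 0.9795.

P ≈ 0.979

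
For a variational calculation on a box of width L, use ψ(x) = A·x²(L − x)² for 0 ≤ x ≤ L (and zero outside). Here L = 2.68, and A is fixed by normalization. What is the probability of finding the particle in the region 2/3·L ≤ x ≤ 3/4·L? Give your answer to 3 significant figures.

|ψ|² is the probability density, so P = ∫_{2/3·L}^{3/4·L} |ψ|² dx.
With A² fixed by ∫|ψ|² = 1, i.e. A² = (L^9/630)^(−1), substitute and integrate.
Let u = x/L; then A² and the length scale cancel, so P = ∫_{2/3}^{3/4} u^4·(1 - u)^4 du ÷ ∫_{0}^{1} u^4·(1 - u)^4 du.
Using ∫ u^4·(1 - u)^4 du = u^5·(70·u^4 - 315·u^3 + 540·u^2 - 420·u + 126)/630, the numerator is ≈ 0.00015225 and the denominator is 1/630.
Evaluating gives P = 0.09592.

P ≈ 0.0959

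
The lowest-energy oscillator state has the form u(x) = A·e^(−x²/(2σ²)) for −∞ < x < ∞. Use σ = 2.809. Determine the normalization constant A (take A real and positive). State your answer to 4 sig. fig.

Require ∫ |u|² dx = 1 over the whole domain.
With u = A·e^(−x²/(2σ²)), the integral evaluates to A²·[√(π)·σ].
Hence A² = 1/[√(π)·σ].
Substituting σ = 2.809 gives A² = 0.20085, so A = 0.44816.

A ≈ 0.4482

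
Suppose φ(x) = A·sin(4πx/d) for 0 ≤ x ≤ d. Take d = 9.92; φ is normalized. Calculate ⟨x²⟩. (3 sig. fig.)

⟨x^2⟩ ≈ 32.5

⟨x²⟩ = ∫ x^2 |φ|² dx over the full domain.
With ∫₀^d sin²(nπx/d) dx = d/2, since the A² factors cancel between numerator and denominator, ⟨x²⟩ = -d^2/(32·π^2) + d^2/3.
Putting d = 9.92 gives 32.49.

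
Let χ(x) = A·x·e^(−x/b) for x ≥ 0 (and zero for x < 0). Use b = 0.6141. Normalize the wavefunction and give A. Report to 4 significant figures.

A ≈ 4.156

We need A² ∫|f|² dx = 1, taking the integral from 0 to ∞.
Carrying out the integral gives A² · b^3/4.
So A² = (b^3/4)^(−1).
With b = 0.6141: A² = 17.272 and A = 4.1560.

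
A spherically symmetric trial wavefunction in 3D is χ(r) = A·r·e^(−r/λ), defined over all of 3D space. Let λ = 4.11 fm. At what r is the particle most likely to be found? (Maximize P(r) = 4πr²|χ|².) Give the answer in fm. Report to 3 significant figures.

Differentiate P(r) = 4πr²|χ|² with respect to r and set to zero.
Solving yields r = 2·λ.
With λ = 4.11, the most probable radial distance is 8.220 fm.

r ≈ 8.22 fm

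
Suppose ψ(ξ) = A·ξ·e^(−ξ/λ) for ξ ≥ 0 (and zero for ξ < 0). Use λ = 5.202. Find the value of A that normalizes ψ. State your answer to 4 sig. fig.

Require ∫ |ψ|² dξ = 1 over the whole domain.
With ∫₀^∞ ξ^2 e^(−αξ) dξ = 2!/α^3, the integral (without the A² prefactor) comes out to λ^3/4.
With λ = 5.202: A² = 0.028415 and A = 0.16857.

A ≈ 0.1686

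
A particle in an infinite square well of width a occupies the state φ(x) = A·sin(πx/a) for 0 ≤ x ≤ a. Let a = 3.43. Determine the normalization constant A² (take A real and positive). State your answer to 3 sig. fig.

We need A² ∫|f|² dx = 1, taking the integral from 0 to a.
∫|φ|² dx = A²·(a/2).
Hence A² = 1/[a/2].
Plugging in a = 3.43 yields A = 0.7636.

A^2 ≈ 0.583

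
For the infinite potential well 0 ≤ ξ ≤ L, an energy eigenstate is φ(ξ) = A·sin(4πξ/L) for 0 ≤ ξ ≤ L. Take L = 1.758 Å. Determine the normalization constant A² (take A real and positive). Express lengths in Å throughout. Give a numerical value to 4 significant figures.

A^2 ≈ 1.138 Å^(-1)

Normalization requires ∫|φ|² dξ = 1, integrated from 0 to L.
Carrying out the integral gives A² · L/2.
So A² = (L/2)^(−1).
Substituting L = 1.758 gives A² = 1.1377, so A = 1.0666.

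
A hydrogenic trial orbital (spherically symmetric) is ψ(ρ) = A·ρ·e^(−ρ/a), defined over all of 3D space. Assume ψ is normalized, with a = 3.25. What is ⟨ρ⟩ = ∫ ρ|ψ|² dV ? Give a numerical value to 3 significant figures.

⟨ρ⟩ ≈ 8.13

⟨ρ⟩ = ∫ ρ |ψ|² 4πρ² dρ over the full domain.
The ratio of the moment integral to the normalization integral gives ⟨ρ⟩ = 5·a/2.
With a = 3.25, ⟨ρ⟩ = 8.125.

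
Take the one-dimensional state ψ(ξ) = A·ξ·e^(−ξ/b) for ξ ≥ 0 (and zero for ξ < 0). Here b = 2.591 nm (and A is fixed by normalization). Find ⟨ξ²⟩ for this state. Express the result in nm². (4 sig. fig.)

⟨ξ^2⟩ ≈ 20.14 nm^2

By definition ⟨ξ²⟩ = ∫ ξ^2 |ψ(ξ)|² dξ.
Using ∫₀^∞ ξⁿ e^(−αξ) dξ = n!/αⁿ⁺¹, evaluating both integrals, ⟨ξ²⟩ = 3·b^2.
With b = 2.591, ⟨ξ^2⟩ = 20.140.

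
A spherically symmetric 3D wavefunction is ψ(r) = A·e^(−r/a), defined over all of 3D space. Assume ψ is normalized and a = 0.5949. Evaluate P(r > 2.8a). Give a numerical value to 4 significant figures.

Integrate the radial probability density 4πr²|ψ|² over r > 2.8a.
A² is fixed by ∫₀^∞ 4πr²|ψ|² dr = 1, i.e. A² = (π·a^3)^(−1).
In terms of u = r/a (A², 4π and the length scale all cancel between numerator and denominator), P = [∫_{2.8}^{∞} u^2·e^(-2·u) du] / [∫_{0}^{∞} u^2·e^(-2·u) du].
Using ∫ u^2·e^(-2·u) du = -(2·u^2 + 2·u + 1)·e^(-2·u)/4, the numerator is 557·e^(-28/5)/100 and the denominator is 1/4.
This evaluates to P = 0.082388.

P ≈ 0.08239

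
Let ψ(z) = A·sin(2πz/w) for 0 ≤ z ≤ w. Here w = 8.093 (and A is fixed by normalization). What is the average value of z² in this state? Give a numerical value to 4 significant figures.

⟨z²⟩ = ∫ z^2 |ψ|² dz over the full domain.
Using sin²θ = (1 − cos 2θ)/2, the ratio of the moment integral to the normalization integral gives ⟨z²⟩ = -w^2/(8·π^2) + w^2/3.
With w = 8.093, ⟨z^2⟩ = 21.003.

⟨z^2⟩ ≈ 21.00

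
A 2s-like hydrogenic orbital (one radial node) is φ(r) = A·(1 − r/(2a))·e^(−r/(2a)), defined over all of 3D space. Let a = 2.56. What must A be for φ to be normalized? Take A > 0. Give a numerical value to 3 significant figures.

A ≈ 0.0487

We need A² ∫|f|² 4πr² dr = 1, taking the integral from 0 to ∞.
(Spherical symmetry: dV = 4πr² dr.)
Using ∫₀^∞ rⁿ e^(−αr) dr = n!/αⁿ⁺¹, ∫|φ|² 4πr² dr = A²·(8·π·a^3).
Substituting a = 2.56 gives A² = 0.002372, so A = 0.04870.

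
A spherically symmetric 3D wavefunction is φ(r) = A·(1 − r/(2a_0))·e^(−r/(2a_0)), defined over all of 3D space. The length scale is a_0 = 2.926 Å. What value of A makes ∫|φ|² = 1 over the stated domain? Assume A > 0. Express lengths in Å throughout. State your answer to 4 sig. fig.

A ≈ 0.03985 Å^(-3/2)

Require ∫ |φ|² 4πr² dr = 1 over the whole domain.
The angular integral contributes 4π, leaving ∫₀^∞ r²|φ|² dr.
The integral (without the A² prefactor) comes out to 8·π·a_0^3.
With a_0 = 2.926: A² = 0.0015883 and A = 0.039854.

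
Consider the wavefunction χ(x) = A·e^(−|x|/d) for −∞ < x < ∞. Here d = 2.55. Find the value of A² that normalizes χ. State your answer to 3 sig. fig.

Normalization requires ∫|χ|² dx = 1, integrated from −∞ to ∞.
With χ = A·e^(−|x|/d), the integral evaluates to A²·[d].
Plugging in d = 2.55 yields A = 0.6262.

A^2 ≈ 0.392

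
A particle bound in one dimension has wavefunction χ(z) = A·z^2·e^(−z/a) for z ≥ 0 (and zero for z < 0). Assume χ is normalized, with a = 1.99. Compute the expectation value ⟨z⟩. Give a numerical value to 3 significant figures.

⟨z⟩ ≈ 4.98

The expectation value is the |χ|²-weighted average of z: ∫ z|χ|² dz.
Using ∫₀^∞ zⁿ e^(−αz) dz = n!/αⁿ⁺¹, the ratio of the moment integral to the normalization integral gives ⟨z⟩ = 5·a/2.
Putting a = 1.99 gives 4.975.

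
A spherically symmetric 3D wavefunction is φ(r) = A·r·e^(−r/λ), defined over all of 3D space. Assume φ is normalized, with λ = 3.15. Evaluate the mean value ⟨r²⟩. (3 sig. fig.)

⟨r^2⟩ ≈ 74.4

By definition ⟨r²⟩ = ∫ r^2 |φ(r)|² 4πr² dr.
Using ∫₀^∞ rⁿ e^(−αr) dr = n!/αⁿ⁺¹, since the A² factors cancel between numerator and denominator, ⟨r²⟩ = 15·λ^2/2.
Putting λ = 3.15 gives 74.42.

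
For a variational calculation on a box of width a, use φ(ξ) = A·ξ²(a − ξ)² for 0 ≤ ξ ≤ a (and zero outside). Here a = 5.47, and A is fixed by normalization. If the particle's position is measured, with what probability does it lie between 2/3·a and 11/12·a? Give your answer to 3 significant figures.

P ≈ 0.144

|φ|² is the probability density, so P = ∫_{2/3·a}^{11/12·a} |φ|² dξ.
With A² fixed by ∫|φ|² = 1, i.e. A² = (a^9/630)^(−1), substitute and integrate.
Let u = ξ/a; then A² and the length scale cancel, so P = ∫_{2/3}^{11/12} u^4·(1 - u)^4 du ÷ ∫_{0}^{1} u^4·(1 - u)^4 du.
With ∫ u^4·(1 - u)^4 du = u^5·(70·u^4 - 315·u^3 + 540·u^2 - 420·u + 126)/630 + C, the region integral is ≈ 0.00022931 and the full one is 1/630.
Evaluating gives P = 0.1445.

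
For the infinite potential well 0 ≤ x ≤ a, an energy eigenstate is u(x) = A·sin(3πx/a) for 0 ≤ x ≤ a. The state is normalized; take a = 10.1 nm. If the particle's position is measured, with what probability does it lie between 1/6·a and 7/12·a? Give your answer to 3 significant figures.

P ≈ 0.470

P = ∫_{1/6·a}^{7/12·a} |u(x)|² dx.
The normalization integral ∫|u|²dx over the whole domain equals a/2·A², and A² cancels in the ratio.
In terms of t = x/a (A² and the length scale cancel between numerator and denominator), P = [∫_{1/6}^{7/12} sin(3·π·t)^2 dt] / [∫_{0}^{1} sin(3·π·t)^2 dt].
An antiderivative of sin(3·π·t)^2 is t/2 - sin(6·π·t)/(12·π); evaluating from 1/6 to 7/12 gives 1/(12·π) + 5/24, while the full integral is 1/2.
Evaluating gives P = (2 + 5·π)/(12·π).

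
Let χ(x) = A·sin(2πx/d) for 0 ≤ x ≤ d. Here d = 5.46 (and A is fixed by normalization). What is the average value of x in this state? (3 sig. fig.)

⟨x⟩ ≈ 2.73

The expectation value is the |χ|²-weighted average of x: ∫ x|χ|² dx.
Evaluating both integrals, ⟨x⟩ = d/2.
Putting d = 5.46 gives 2.730.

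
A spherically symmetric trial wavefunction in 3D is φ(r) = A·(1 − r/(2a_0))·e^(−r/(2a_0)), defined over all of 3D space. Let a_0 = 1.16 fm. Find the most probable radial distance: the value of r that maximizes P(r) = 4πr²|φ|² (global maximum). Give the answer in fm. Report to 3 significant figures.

Differentiate P(r) = 4πr²|φ|² with respect to r and set to zero.
Solving yields r = a_0·(√(5) + 3).
With a_0 = 1.16, the most probable radial distance is 6.074 fm.

r ≈ 6.07 fm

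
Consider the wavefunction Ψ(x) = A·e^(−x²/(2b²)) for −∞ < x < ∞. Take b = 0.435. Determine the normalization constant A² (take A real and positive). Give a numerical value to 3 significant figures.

Normalization requires ∫|Ψ|² dx = 1, integrated from −∞ to ∞.
With ∫_{−∞}^{∞} x^(2m) e^(−αx²) dx = (2m−1)!!·√π / (2^m α^(m+1/2)), the integral (without the A² prefactor) comes out to √(π)·b.
So A² = (√(π)·b)^(−1).
Plugging in b = 0.435 yields A = 1.139.

A^2 ≈ 1.30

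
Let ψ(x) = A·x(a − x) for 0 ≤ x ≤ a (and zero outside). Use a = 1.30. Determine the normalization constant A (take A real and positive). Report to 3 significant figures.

A ≈ 2.84

Require ∫ |ψ|² dx = 1 over the whole domain.
∫|ψ|² dx = A²·(a^5/30).
With a = 1.30: A² = 8.080 and A = 2.843.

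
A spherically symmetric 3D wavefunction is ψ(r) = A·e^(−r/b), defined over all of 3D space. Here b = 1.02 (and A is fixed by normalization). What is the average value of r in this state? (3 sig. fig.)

⟨r⟩ ≈ 1.53

By definition ⟨r⟩ = ∫ r |ψ(r)|² 4πr² dr.
Using ∫₀^∞ rⁿ e^(−αr) dr = n!/αⁿ⁺¹, evaluating both integrals, ⟨r⟩ = 3·b/2.
With b = 1.02, ⟨r⟩ = 1.530.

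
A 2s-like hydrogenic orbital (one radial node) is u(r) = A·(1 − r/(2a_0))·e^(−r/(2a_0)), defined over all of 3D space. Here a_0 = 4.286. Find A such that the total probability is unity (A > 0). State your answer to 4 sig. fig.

A ≈ 0.02248

Require ∫ |u|² 4πr² dr = 1 over the whole domain.
The angular integral contributes 4π, leaving ∫₀^∞ r²|u|² dr.
Using ∫₀^∞ rⁿ e^(−αr) dr = n!/αⁿ⁺¹, carrying out the integral gives A² · 8·π·a_0^3.
Setting this equal to 1 gives A² = 1/(8·π·a_0^3).
Substituting a_0 = 4.286 gives A² = 0.00050536, so A = 0.022480.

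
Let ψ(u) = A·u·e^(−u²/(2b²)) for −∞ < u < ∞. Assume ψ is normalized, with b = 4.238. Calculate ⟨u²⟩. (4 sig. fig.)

⟨u^2⟩ ≈ 26.94

By definition ⟨u²⟩ = ∫ u^2 |ψ(u)|² du.
Differentiating ∫e^(−αu²) du = √(π/α) under α to get the higher moments, the ratio of the moment integral to the normalization integral gives ⟨u²⟩ = 3·b^2/2.
Putting b = 4.238 gives 26.941.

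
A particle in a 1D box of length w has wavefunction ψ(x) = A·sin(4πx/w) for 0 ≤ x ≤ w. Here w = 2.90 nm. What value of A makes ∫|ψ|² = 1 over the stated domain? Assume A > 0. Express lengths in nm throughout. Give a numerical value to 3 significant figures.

A ≈ 0.830 nm^(-1/2)

Require ∫ |ψ|² dx = 1 over the whole domain.
∫|ψ|² dx = A²·(w/2).
So A² = (w/2)^(−1).
With w = 2.90: A² = 0.6897 and A = 0.8305.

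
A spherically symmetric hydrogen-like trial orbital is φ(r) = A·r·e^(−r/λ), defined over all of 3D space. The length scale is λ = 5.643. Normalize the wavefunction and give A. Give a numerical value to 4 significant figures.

A ≈ 0.004306

We need A² ∫|f|² 4πr² dr = 1, taking the integral from 0 to ∞.
(Spherical symmetry: dV = 4πr² dr.)
With φ = A·r·e^(−r/λ), the integral evaluates to A²·[3·π·λ^5].
Substituting λ = 5.643 gives A² = 0.000018543, so A = 0.0043062.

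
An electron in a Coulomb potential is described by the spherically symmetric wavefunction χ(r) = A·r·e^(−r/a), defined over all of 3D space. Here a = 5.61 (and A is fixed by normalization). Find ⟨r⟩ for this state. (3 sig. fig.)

⟨r⟩ ≈ 14.0

By definition ⟨r⟩ = ∫ r |χ(r)|² 4πr² dr.
The ratio of the moment integral to the normalization integral gives ⟨r⟩ = 5·a/2.
With a = 5.61, ⟨r⟩ = 14.03.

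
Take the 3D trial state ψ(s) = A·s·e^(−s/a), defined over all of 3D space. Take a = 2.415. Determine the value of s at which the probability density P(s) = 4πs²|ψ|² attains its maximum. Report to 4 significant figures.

s ≈ 4.830

Set d/ds [P(s) = 4πs²|ψ|²] = 0 and solve for s > 0.
Solving yields s = 2·a.
With a = 2.415, the most probable radial distance is 4.8300.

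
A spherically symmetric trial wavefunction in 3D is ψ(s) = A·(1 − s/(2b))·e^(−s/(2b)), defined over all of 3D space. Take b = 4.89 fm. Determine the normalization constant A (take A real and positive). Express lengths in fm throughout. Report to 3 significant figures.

Normalization requires ∫|ψ|² 4πs² ds = 1, integrated from 0 to ∞.
The angular integral contributes 4π, leaving ∫₀^∞ s²|ψ|² ds.
With ∫₀^∞ s^4 e^(−αs) ds = 4!/α^5, the integral (without the A² prefactor) comes out to 8·π·b^3.
Hence A² = 1/[8·π·b^3].
With b = 4.89: A² = 0.0003403 and A = 0.01845.

A ≈ 0.0184 fm^(-3/2)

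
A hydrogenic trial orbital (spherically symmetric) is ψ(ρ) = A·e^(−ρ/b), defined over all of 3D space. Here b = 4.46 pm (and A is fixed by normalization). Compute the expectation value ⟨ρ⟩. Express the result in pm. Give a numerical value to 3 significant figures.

⟨ρ⟩ ≈ 6.69 pm

By definition ⟨ρ⟩ = ∫ ρ |ψ(ρ)|² 4πρ² dρ.
Recall ∫₀^∞ ρ^m e^(−ρ/β) dρ = m!·β^(m+1), since the A² factors cancel between numerator and denominator, ⟨ρ⟩ = 3·b/2.
Putting b = 4.46 gives 6.690.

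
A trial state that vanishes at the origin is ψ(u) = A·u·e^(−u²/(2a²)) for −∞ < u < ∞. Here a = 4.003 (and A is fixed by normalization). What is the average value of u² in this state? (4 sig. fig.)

⟨u^2⟩ ≈ 24.04

The expectation value is the |ψ|²-weighted average of u^2: ∫ u^2|ψ|² du.
Using the Gaussian integral ∫_{−∞}^{∞} e^(−αu²) du = √(π/α), evaluating both integrals, ⟨u²⟩ = 3·a^2/2.
With a = 4.003, ⟨u^2⟩ = 24.036.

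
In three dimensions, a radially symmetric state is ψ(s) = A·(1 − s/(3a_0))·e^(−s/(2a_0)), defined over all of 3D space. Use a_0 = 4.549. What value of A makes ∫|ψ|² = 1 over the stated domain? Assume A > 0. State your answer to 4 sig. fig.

Require ∫ |ψ|² 4πs² ds = 1 over the whole domain.
The angular integral contributes 4π, leaving ∫₀^∞ s²|ψ|² ds.
Using ∫₀^∞ sⁿ e^(−αs) ds = n!/αⁿ⁺¹, ∫|ψ|² 4πs² ds = A²·(8·π·a_0^3/3).
Setting this equal to 1 gives A² = 1/(8·π·a_0^3/3).
With a_0 = 4.549: A² = 0.0012680 and A = 0.035610.

A ≈ 0.03561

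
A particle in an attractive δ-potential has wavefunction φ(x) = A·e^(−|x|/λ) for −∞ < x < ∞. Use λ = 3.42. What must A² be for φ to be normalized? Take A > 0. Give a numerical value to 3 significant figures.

The normalization condition is ∫|φ|² dx = 1 from −∞ to ∞.
With ∫₀^∞ x^0 e^(−αx) dx = 0!/α^1, with φ = A·e^(−|x|/λ), the integral evaluates to A²·[λ].
With λ = 3.42: A² = 0.2924 and A = 0.5407.

A^2 ≈ 0.292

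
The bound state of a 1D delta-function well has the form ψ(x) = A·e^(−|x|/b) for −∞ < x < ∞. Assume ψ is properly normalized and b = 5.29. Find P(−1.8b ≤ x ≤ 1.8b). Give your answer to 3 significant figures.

P = ∫_{−1.8b}^{1.8b} |ψ(x)|² dx.
Since A² = 1/(b), this is the region integral divided by the full normalization integral.
By symmetry take twice the x ≥ 0 contribution in numerator and denominator; the 2's cancel. Substituting u = x/b, A² and the length scale cancel in the ratio: P = ∫_{0}^{1.8} e^(-2·u) du / ∫_{0}^{∞} e^(-2·u) du.
With ∫ e^(-2·u) du = -e^(-2·u)/2 + C, the region integral is 1/2 - e^(-18/5)/2 and the full one is 1/2.
This works out to P = 0.9727.

P ≈ 0.973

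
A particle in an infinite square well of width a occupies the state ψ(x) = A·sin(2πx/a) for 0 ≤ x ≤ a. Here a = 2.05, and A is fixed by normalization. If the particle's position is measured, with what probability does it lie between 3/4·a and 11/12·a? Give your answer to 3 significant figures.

P = ∫_{3/4·a}^{11/12·a} |ψ(x)|² dx.
The normalization integral ∫|ψ|²dx over the whole domain equals a/2·A², and A² cancels in the ratio.
In terms of u = x/a (A² and the length scale cancel between numerator and denominator), P = [∫_{3/4}^{11/12} sin(2·π·u)^2 du] / [∫_{0}^{1} sin(2·π·u)^2 du].
Using ∫ sin(2·π·u)^2 du = u/2 - sin(4·π·u)/(8·π), the numerator is √(3)/(16·π) + 1/12 and the denominator is 1/2.
Taking the ratio, P = (√(3)/8 + π/6)/π.

P ≈ 0.236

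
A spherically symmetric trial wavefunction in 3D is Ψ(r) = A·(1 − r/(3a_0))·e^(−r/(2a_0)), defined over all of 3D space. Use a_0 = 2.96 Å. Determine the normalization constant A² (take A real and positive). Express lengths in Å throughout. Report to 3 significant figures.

A^2 ≈ 0.00460 Å^(-3)

Normalization requires ∫|Ψ|² 4πr² dr = 1, integrated from 0 to ∞.
In 3D with spherical symmetry the volume element is 4πr² dr.
Carrying out the integral gives A² · 8·π·a_0^3/3.
Setting this equal to 1 gives A² = 1/(8·π·a_0^3/3).
Plugging in a_0 = 2.96 yields A = 0.06784.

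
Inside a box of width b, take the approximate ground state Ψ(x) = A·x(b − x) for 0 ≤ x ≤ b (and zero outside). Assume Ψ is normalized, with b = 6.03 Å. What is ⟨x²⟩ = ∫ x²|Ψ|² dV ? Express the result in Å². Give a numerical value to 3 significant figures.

The expectation value is the |Ψ|²-weighted average of x^2: ∫ x^2|Ψ|² dx.
The ratio of the moment integral to the normalization integral gives ⟨x²⟩ = 2·b^2/7.
With b = 6.03, ⟨x^2⟩ = 10.39.

⟨x^2⟩ ≈ 10.4 Å^2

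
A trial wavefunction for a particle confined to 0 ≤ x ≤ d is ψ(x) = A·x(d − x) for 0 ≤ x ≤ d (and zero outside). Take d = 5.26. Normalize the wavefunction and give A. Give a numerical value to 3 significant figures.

The normalization condition is ∫|ψ|² dx = 1 from 0 to d.
With ψ = A·x(d − x), the integral evaluates to A²·[d^5/30].
Hence A² = 1/[d^5/30].
Plugging in d = 5.26 yields A = 0.08632.

A ≈ 0.0863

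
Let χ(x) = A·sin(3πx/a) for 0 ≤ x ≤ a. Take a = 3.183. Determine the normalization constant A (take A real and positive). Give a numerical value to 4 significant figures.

A ≈ 0.7927

We need A² ∫|f|² dx = 1, taking the integral from 0 to a.
Carrying out the integral gives A² · a/2.
Setting this equal to 1 gives A² = 1/(a/2).
Substituting a = 3.183 gives A² = 0.62834, so A = 0.79268.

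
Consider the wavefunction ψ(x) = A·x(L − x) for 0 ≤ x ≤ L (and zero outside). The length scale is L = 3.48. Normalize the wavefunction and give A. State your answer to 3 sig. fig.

Normalization requires ∫|ψ|² dx = 1, integrated from 0 to L.
Expanding the polynomial and integrating term by term, the integral (without the A² prefactor) comes out to L^5/30.
So A² = (L^5/30)^(−1).
Plugging in L = 3.48 yields A = 0.2424.

A ≈ 0.242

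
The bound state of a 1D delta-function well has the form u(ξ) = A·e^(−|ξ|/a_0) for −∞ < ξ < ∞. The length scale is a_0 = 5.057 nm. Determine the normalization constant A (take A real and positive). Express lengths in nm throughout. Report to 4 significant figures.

We need A² ∫|f|² dξ = 1, taking the integral from −∞ to ∞.
The integral (without the A² prefactor) comes out to a_0.
Substituting a_0 = 5.057 gives A² = 0.19775, so A = 0.44469.

A ≈ 0.4447 nm^(-1/2)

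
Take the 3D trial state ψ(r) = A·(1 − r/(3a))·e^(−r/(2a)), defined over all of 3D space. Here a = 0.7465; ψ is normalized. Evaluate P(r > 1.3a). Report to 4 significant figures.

P = ∫ |ψ|² 4πr² dr over r > 1.3a.
A² is fixed by ∫₀^∞ 4πr²|ψ|² dr = 1, i.e. A² = (8·π·a^3/3)^(−1).
Substituting u = r/a, A², 4π and the length scale all cancel in the ratio: P = ∫_{1.3}^{∞} u^2·(1 - u/3)^2·e^(-u) du / ∫_{0}^{∞} u^2·(1 - u/3)^2·e^(-u) du.
An antiderivative of u^2·(1 - u/3)^2·e^(-u) is (-u^4 + 2·u^3 - 3·u^2 - 6·u - 6)·e^(-u)/9; evaluating from 1.3 to ∞ gives ≈ 0.524839, while the full integral is 2/3.
Taking the ratio yields P = 0.78726.

P ≈ 0.7873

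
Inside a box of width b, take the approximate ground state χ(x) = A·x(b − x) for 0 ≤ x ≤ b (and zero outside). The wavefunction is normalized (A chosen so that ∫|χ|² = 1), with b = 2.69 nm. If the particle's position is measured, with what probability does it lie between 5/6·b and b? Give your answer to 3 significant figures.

|χ|² is the probability density, so P = ∫_{5/6·b}^{b} |χ|² dx.
With A² fixed by ∫|χ|² = 1, i.e. A² = (b^5/30)^(−1), substitute and integrate.
In terms of u = x/b (A² and the length scale cancel between numerator and denominator), P = [∫_{5/6}^{1} u^2·(1 - u)^2 du] / [∫_{0}^{1} u^2·(1 - u)^2 du].
Using ∫ u^2·(1 - u)^2 du = u^3·(6·u^2 - 15·u + 10)/30, the numerator is ≈ 0.0011831 and the denominator is 1/30.
This works out to P = 23/648.

P ≈ 0.0355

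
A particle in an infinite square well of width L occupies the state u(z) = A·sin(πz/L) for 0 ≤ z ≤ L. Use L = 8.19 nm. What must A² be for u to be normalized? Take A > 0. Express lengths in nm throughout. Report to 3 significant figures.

Normalization requires ∫|u|² dz = 1, integrated from 0 to L.
Using sin²θ = (1 − cos 2θ)/2, with u = A·sin(πz/L), the integral evaluates to A²·[L/2].
So A² = (L/2)^(−1).
With L = 8.19: A² = 0.2442 and A = 0.4942.

A^2 ≈ 0.244 nm^(-1)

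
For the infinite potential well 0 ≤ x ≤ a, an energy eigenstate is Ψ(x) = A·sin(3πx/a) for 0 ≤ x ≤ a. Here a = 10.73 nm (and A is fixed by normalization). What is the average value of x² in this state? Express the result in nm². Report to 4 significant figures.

⟨x^2⟩ ≈ 37.73 nm^2

The expectation value is the |Ψ|²-weighted average of x^2: ∫ x^2|Ψ|² dx.
With ∫₀^a sin²(nπx/a) dx = a/2, evaluating both integrals, ⟨x²⟩ = -a^2/(18·π^2) + a^2/3.
Putting a = 10.73 gives 37.730.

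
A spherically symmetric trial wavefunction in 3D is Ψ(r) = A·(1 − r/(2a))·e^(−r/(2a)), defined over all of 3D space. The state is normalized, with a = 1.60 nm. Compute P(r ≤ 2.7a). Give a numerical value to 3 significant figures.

P = ∫ |Ψ|² 4πr² dr over r ≤ 2.7a.
Normalization gives A² = 1/(8·π·a^3).
Substituting u = r/a, A², 4π and the length scale all cancel in the ratio: P = ∫_{0}^{2.7} u^2·(1 - u/2)^2·e^(-u) du / ∫_{0}^{∞} u^2·(1 - u/2)^2·e^(-u) du.
An antiderivative of u^2·(1 - u/2)^2·e^(-u) is -(u^4/4 + u^2 + 2·u + 2)·e^(-u); evaluating from 0 to 2.7 gives ≈ 0.11986, while the full integral is 2.
Taking the ratio yields P = 0.05993.

P ≈ 0.0599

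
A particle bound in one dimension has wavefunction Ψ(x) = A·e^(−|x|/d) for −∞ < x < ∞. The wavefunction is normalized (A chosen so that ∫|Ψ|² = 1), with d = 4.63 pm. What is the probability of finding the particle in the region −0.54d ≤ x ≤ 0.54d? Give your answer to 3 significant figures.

P = ∫_{−0.54d}^{0.54d} |Ψ(x)|² dx.
Since A² = 1/(d), this is the region integral divided by the full normalization integral.
By symmetry take twice the x ≥ 0 contribution in numerator and denominator; the 2's cancel. Substituting u = x/d, A² and the length scale cancel in the ratio: P = ∫_{0}^{0.54} e^(-2·u) du / ∫_{0}^{∞} e^(-2·u) du.
With ∫ e^(-2·u) du = -e^(-2·u)/2 + C, the region integral is 1/2 - e^(-27/25)/2 and the full one is 1/2.
The result is P = 0.6604.

P ≈ 0.660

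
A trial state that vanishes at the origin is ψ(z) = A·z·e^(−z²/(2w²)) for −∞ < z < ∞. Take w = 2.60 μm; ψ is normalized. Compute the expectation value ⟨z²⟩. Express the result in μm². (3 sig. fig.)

The expectation value is the |ψ|²-weighted average of z^2: ∫ z^2|ψ|² dz.
Differentiating ∫e^(−αz²) dz = √(π/α) under α to get the higher moments, the ratio of the moment integral to the normalization integral gives ⟨z²⟩ = 3·w^2/2.
With w = 2.60, ⟨z^2⟩ = 10.14.

⟨z^2⟩ ≈ 10.1 μm^2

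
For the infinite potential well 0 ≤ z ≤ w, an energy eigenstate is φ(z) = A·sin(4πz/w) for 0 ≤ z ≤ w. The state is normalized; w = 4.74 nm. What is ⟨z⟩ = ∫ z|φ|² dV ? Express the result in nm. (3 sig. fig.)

⟨z⟩ ≈ 2.37 nm

⟨z⟩ = ∫ z |φ|² dz over the full domain.
Using sin²θ = (1 − cos 2θ)/2, the ratio of the moment integral to the normalization integral gives ⟨z⟩ = w/2.
With w = 4.74, ⟨z⟩ = 2.370.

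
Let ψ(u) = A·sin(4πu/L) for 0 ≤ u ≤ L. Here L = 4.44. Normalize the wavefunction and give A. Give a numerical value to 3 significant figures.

Require ∫ |ψ|² du = 1 over the whole domain.
Carrying out the integral gives A² · L/2.
With L = 4.44: A² = 0.4505 and A = 0.6712.

A ≈ 0.671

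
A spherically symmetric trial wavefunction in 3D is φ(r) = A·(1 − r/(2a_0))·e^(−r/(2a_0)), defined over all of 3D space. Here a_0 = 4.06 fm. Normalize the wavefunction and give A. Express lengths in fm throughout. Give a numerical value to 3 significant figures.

The normalization condition is ∫|φ|² 4πr² dr = 1 from 0 to ∞.
In 3D with spherical symmetry the volume element is 4πr² dr.
With φ = A·(1 − r/(2a_0))·e^(−r/(2a_0)), the integral evaluates to A²·[8·π·a_0^3].
So A² = (8·π·a_0^3)^(−1).
Plugging in a_0 = 4.06 yields A = 0.02438.

A ≈ 0.0244 fm^(-3/2)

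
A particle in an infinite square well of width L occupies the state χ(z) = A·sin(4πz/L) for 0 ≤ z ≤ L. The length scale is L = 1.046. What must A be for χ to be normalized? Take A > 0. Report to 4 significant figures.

A ≈ 1.383

Normalization requires ∫|χ|² dz = 1, integrated from 0 to L.
Using sin²θ = (1 − cos 2θ)/2, ∫|χ|² dz = A²·(L/2).
So A² = (L/2)^(−1).
Substituting L = 1.046 gives A² = 1.9120, so A = 1.3828.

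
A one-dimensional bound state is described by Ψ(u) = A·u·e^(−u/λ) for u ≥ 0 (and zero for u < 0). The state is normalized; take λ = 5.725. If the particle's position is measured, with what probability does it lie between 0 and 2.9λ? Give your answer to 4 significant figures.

P ≈ 0.9285

P = ∫_{0}^{2.9λ} |Ψ(u)|² du.
Since A² = 1/(λ^3/4), this is the region integral divided by the full normalization integral.
Substituting t = u/λ, A² and the length scale cancel in the ratio: P = ∫_{0}^{2.9} t^2·e^(-2·t) dt / ∫_{0}^{∞} t^2·e^(-2·t) dt.
An antiderivative of t^2·e^(-2·t) is -(2·t^2 + 2·t + 1)·e^(-2·t)/4; evaluating from 0 to 2.9 gives 1/4 - 1181·e^(-29/5)/200, while the full integral is 1/4.
The result is P = 0.92849.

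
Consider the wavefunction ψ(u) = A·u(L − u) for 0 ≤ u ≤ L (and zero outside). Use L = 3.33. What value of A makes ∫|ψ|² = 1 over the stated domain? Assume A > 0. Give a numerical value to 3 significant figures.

Require ∫ |ψ|² du = 1 over the whole domain.
Expanding the polynomial and integrating term by term, with ψ = A·u(L − u), the integral evaluates to A²·[L^5/30].
With L = 3.33: A² = 0.07327 and A = 0.2707.

A ≈ 0.271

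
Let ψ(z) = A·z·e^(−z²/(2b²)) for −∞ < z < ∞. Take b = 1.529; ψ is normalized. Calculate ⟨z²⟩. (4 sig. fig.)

⟨z^2⟩ ≈ 3.507

By definition ⟨z²⟩ = ∫ z^2 |ψ(z)|² dz.
Differentiating ∫e^(−αz²) dz = √(π/α) under α to get the higher moments, evaluating both integrals, ⟨z²⟩ = 3·b^2/2.
With b = 1.529, ⟨z^2⟩ = 3.5068.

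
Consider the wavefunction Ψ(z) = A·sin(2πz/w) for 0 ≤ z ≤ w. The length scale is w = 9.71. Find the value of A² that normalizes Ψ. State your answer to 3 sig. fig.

Normalization requires ∫|Ψ|² dz = 1, integrated from 0 to w.
Using sin²θ = (1 − cos 2θ)/2, carrying out the integral gives A² · w/2.
So A² = (w/2)^(−1).
Plugging in w = 9.71 yields A = 0.4538.

A^2 ≈ 0.206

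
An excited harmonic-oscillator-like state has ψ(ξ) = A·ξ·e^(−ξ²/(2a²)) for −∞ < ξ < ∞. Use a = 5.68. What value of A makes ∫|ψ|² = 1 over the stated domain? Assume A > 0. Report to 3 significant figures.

A ≈ 0.0785

Require ∫ |ψ|² dξ = 1 over the whole domain.
With ∫_{−∞}^{∞} ξ^(2m) e^(−αξ²) dξ = (2m−1)!!·√π / (2^m α^(m+1/2)), with ψ = A·ξ·e^(−ξ²/(2a²)), the integral evaluates to A²·[√(π)·a^3/2].
Substituting a = 5.68 gives A² = 0.006158, so A = 0.07847.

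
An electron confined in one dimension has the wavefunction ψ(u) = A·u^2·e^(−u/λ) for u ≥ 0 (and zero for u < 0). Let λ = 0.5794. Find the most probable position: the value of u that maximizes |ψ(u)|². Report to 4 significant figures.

u ≈ 1.159

Set d/du [|ψ(u)|²] = 0 and solve for u > 0.
Solving yields u = 2·λ.
With λ = 0.5794, the most probable position is 1.1588.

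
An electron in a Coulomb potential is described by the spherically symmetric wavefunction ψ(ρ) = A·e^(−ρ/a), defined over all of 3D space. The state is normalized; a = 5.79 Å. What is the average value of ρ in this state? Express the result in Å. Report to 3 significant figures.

⟨ρ⟩ ≈ 8.69 Å

By definition ⟨ρ⟩ = ∫ ρ |ψ(ρ)|² 4πρ² dρ.
With ∫₀^∞ ρ^3 e^(−αρ) dρ = 3!/α^4, since the A² factors cancel between numerator and denominator, ⟨ρ⟩ = 3·a/2.
Putting a = 5.79 gives 8.685.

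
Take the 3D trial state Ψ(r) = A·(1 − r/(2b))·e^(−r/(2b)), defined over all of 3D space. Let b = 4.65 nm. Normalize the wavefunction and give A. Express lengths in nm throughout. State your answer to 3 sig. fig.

We need A² ∫|f|² 4πr² dr = 1, taking the integral from 0 to ∞.
Using ∫₀^∞ rⁿ e^(−αr) dr = n!/αⁿ⁺¹, the integral (without the A² prefactor) comes out to 8·π·b^3.
With b = 4.65: A² = 0.0003957 and A = 0.01989.

A ≈ 0.0199 nm^(-3/2)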